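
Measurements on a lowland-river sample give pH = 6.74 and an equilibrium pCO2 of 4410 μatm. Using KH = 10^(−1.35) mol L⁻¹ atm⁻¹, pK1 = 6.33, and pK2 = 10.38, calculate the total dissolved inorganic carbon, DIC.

DIC = 0.703 mmol/L

[CO2*] = KH · pCO2 = 10^(−1.35) × 4410×10^-6 = 1.970×10^-4 mol/L
α₀ = 1/(1 + K1/[H⁺] + K1K2/[H⁺]²) = 1/(1 + 10^+0.41 + 10^-3.23) = 0.2800
DIC = [CO2*]/α₀ = 1.970×10^-4 / 0.2800 = 0.703 mmol/L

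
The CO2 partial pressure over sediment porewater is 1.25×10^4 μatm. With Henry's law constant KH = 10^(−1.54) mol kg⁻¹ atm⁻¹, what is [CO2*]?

[CO2*] = 361 μmol/kg

KH = 10^(−1.54) = 2.884×10^-2 mol kg⁻¹ atm⁻¹
[CO2*] = KH · pCO2 = 2.884×10^-2 × 1.25×10^4×10^-6 atm = 3.61×10^-4 mol/kg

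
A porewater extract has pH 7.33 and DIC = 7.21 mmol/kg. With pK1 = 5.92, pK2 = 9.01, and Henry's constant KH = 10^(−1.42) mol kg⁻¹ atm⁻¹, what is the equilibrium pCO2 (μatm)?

pCO2 = 6960 μatm

α₀ = 1 / (1 + K1/[H⁺] + K1K2/[H⁺]²) = 1 / (1 + 10^+1.41 + 10^-0.27)
   = 1 / (1 + 25.704 + 0.53703) = 1/27.241 = 0.03671
[CO2*] = α₀ × DIC = 0.03671 × 7.21 = 0.2647 mmol/kg
pCO2 = [CO2*]/KH = 2.647×10^-4 / 3.802×10^-2 = 6960 μatm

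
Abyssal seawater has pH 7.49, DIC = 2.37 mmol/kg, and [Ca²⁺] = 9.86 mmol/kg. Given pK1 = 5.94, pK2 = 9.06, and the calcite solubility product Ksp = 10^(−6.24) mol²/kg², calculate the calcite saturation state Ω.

Ω = 1.04

α₂ = 1 / (1 + [H⁺]/K2 + [H⁺]²/(K1K2)) = 1 / (1 + 10^+1.57 + 10^+0.02)
   = 1 / (1 + 37.154 + 1.0471) = 1/39.201 = 0.02551
[CO3²⁻] = α₂ × DIC = 0.02551 × 2.37 = 0.06046 mmol/kg
Ksp = 10^(−6.24) = 5.754×10^-7
Ω = [Ca²⁺][CO3²⁻]/Ksp = (9.86×10^-3)(6.046×10^-5) / 5.754×10^-7 = 1.04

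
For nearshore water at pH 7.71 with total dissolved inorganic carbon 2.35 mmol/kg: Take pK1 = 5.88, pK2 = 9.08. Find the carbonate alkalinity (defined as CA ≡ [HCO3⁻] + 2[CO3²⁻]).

CA = [HCO3⁻] + 2[CO3²⁻] = (α₁ + 2α₂)·DIC
At pH 7.71: [H⁺]/K1 = 10^-1.83 = 0.014791, K2/[H⁺] = 10^-1.37 = 0.042658
α₁ = 1/(1 + 0.014791 + 0.042658) = 1/1.0574 = 0.9457; α₂ = α₁·K2/[H⁺] = 0.04034
α₁ + 2α₂ = 1.0264
CA = 1.0264 × 2.35 = 2.41 mmol/kg

CA = 2.41 mmol/kg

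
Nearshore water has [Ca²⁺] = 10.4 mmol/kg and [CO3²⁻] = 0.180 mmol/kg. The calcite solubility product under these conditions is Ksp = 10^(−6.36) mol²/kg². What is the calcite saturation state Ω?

Ω = 4.29

Ksp = 10^(−6.36) = 4.365×10^-7
Ω = [Ca²⁺][CO3²⁻]/Ksp = (10.4×10^-3)(0.180×10^-3) / 4.365×10^-7 = 4.29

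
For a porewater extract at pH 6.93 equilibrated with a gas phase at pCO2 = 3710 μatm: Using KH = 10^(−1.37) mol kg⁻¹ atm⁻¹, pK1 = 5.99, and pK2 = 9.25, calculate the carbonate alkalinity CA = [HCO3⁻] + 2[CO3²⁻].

CA = 1.39 mmol/kg

[CO2*] = KH · pCO2 = 10^(−1.37) × 3710×10^-6 = 1.583×10^-4 mol/kg
α₀ = 1/(1 + K1/[H⁺] + K1K2/[H⁺]²) = 1/(1 + 10^+0.94 + 10^-1.38) = 0.1026
DIC = [CO2*]/α₀ = 1.583×10^-4 / 0.1026 = 1.543 mmol/kg
CA = (α₁ + 2α₂)·DIC = (0.8932 + 2×0.004275) × 1.543 = 1.39 mmol/kg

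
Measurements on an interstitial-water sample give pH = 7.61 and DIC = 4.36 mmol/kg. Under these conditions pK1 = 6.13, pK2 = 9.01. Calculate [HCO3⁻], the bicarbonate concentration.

[HCO3⁻] = 4.06 mmol/kg

α₁ = 1 / (1 + [H⁺]/K1 + K2/[H⁺]) = 1 / (1 + 10^-1.48 + 10^-1.40)
   = 1 / (1 + 0.033113 + 0.039811) = 1/1.0729 = 0.9320
[HCO3⁻] = α₁ × DIC = 0.9320 × 4.36 = 4.06 mmol/kg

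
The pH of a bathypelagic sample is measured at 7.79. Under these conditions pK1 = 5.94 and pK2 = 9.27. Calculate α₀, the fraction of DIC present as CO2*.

α₀ = 0.0135

α₀ = 1 / (1 + K1/[H⁺] + K1K2/[H⁺]²) = 1 / (1 + 10^+1.85 + 10^+0.37)
   = 1 / (1 + 70.795 + 2.3442) = 1/74.139 = 0.01349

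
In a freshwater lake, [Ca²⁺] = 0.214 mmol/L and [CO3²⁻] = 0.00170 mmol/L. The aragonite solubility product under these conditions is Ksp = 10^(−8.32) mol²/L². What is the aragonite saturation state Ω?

Ω = 0.0760

Ksp = 10^(−8.32) = 4.786×10^-9
Ω = [Ca²⁺][CO3²⁻]/Ksp = (0.214×10^-3)(0.00170×10^-3) / 4.786×10^-9 = 0.0760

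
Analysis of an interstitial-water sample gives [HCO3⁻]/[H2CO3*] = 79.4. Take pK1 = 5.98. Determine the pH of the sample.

pH = 7.88

From K1 = [H⁺][HCO3⁻]/[H2CO3*]:  pH = pK1 + log₁₀([HCO3⁻]/[H2CO3*])
log₁₀(79.4) = +1.900
pH = 5.98 + (+1.900) = 7.88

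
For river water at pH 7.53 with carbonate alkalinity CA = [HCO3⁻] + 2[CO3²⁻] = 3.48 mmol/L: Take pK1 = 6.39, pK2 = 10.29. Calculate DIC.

DIC = 3.73 mmol/L

CA = [HCO3⁻] + 2[CO3²⁻] = (α₁ + 2α₂)·DIC
At pH 7.53: [H⁺]/K1 = 10^-1.14 = 0.072444, K2/[H⁺] = 10^-2.76 = 0.0017378
α₁ = 1/(1 + 0.072444 + 0.0017378) = 1/1.0742 = 0.9309; α₂ = α₁·K2/[H⁺] = 0.001618
α₁ + 2α₂ = 0.9342
DIC = CA / (α₁ + 2α₂) = 3.48 / 0.9342 = 3.73 mmol/L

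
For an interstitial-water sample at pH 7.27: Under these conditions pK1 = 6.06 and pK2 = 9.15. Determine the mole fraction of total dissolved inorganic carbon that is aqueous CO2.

α₀ = 1 / (1 + K1/[H⁺] + K1K2/[H⁺]²) = 1 / (1 + 10^+1.21 + 10^-0.67)
   = 1 / (1 + 16.218 + 0.21380) = 1/17.432 = 0.05737

α₀ = 0.0574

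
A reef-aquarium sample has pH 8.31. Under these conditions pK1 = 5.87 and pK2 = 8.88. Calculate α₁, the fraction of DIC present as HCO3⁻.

α₁ = 0.786

α₁ = 1 / (1 + [H⁺]/K1 + K2/[H⁺]) = 1 / (1 + 10^-2.44 + 10^-0.57)
   = 1 / (1 + 0.0036308 + 0.26915) = 1/1.2728 = 0.7857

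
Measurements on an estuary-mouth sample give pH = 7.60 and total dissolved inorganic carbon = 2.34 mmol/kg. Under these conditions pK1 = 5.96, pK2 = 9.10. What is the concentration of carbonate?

[CO3²⁻] = 0.0702 mmol/kg

α₂ = 1 / (1 + [H⁺]/K2 + [H⁺]²/(K1K2)) = 1 / (1 + 10^+1.50 + 10^-0.14)
   = 1 / (1 + 31.623 + 0.72444) = 1/33.347 = 0.02999
[CO3²⁻] = α₂ × DIC = 0.02999 × 2.34 = 0.0702 mmol/kg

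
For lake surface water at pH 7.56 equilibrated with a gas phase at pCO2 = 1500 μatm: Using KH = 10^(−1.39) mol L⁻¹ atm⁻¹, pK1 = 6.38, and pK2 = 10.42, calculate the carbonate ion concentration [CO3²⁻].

[CO2*] = KH · pCO2 = 10^(−1.39) × 1500×10^-6 = 6.111×10^-5 mol/L
α₀ = 1/(1 + K1/[H⁺] + K1K2/[H⁺]²) = 1/(1 + 10^+1.18 + 10^-1.68) = 0.06189
DIC = [CO2*]/α₀ = 6.111×10^-5 / 0.06189 = 0.9873 mmol/L
[CO3²⁻] = α₂·DIC; α₂ = 0.001293, so [CO3²⁻] = 0.001293 × 0.9873 = 0.00128 mmol/L = 1.28 μmol/L

[CO3²⁻] = 1.28 μmol/L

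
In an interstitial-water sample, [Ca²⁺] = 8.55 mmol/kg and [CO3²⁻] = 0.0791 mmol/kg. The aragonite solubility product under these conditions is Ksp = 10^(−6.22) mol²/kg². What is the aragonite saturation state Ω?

Ω = 1.12

Ksp = 10^(−6.22) = 6.026×10^-7
Ω = [Ca²⁺][CO3²⁻]/Ksp = (8.55×10^-3)(0.0791×10^-3) / 6.026×10^-7 = 1.12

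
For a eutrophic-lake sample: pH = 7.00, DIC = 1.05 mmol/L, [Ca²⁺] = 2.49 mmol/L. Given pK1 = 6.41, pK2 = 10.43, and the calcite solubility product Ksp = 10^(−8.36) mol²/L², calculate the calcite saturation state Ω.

α₂ = 1 / (1 + [H⁺]/K2 + [H⁺]²/(K1K2)) = 1 / (1 + 10^+3.43 + 10^+2.84)
   = 1 / (1 + 2691.5 + 691.83) = 1/3384.4 = 0.0002955
[CO3²⁻] = α₂ × DIC = 0.0002955 × 1.05 = 0.0003103 mmol/L = 0.3103 μmol/L
Ksp = 10^(−8.36) = 4.365×10^-9
Ω = [Ca²⁺][CO3²⁻]/Ksp = (2.49×10^-3)(3.103×10^-7) / 4.365×10^-9 = 0.177

Ω = 0.177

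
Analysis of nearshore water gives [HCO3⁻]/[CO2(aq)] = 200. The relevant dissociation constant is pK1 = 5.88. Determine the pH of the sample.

pH = 8.18

From K1 = [H⁺][HCO3⁻]/[CO2(aq)]:  pH = pK1 + log₁₀([HCO3⁻]/[CO2(aq)])
log₁₀(200) = +2.301
pH = 5.88 + (+2.301) = 8.18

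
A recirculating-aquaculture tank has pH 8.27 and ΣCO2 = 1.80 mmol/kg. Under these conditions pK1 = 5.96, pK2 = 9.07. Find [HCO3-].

α₁ = 1 / (1 + [H⁺]/K1 + K2/[H⁺]) = 1 / (1 + 10^-2.31 + 10^-0.80)
   = 1 / (1 + 0.0048978 + 0.15849) = 1/1.1634 = 0.8596
[HCO3⁻] = α₁ × DIC = 0.8596 × 1.80 = 1.55 mmol/kg

[HCO3⁻] = 1.55 mmol/kg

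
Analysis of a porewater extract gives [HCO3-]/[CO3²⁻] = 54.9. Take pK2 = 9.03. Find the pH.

pH = 7.29

From K2 = [H⁺][CO3²⁻]/[HCO3-]:  pH = pK2 − log₁₀([HCO3-]/[CO3²⁻])
log₁₀(54.9) = +1.740
pH = 9.03 − (+1.740) = 7.29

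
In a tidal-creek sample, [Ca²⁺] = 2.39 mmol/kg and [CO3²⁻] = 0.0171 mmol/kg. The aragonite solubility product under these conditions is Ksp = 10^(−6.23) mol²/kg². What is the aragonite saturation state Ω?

Ω = 0.0694

Ksp = 10^(−6.23) = 5.888×10^-7
Ω = [Ca²⁺][CO3²⁻]/Ksp = (2.39×10^-3)(0.0171×10^-3) / 5.888×10^-7 = 0.0694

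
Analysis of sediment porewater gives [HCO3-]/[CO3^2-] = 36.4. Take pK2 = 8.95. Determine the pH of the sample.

From K2 = [H⁺][CO3^2-]/[HCO3-]:  pH = pK2 − log₁₀([HCO3-]/[CO3^2-])
log₁₀(36.4) = +1.561
pH = 8.95 − (+1.561) = 7.39

pH = 7.39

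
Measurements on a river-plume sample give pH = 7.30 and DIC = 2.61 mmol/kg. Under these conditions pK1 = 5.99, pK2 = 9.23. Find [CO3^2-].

[CO3²⁻] = 0.0289 mmol/kg

α₂ = 1 / (1 + [H⁺]/K2 + [H⁺]²/(K1K2)) = 1 / (1 + 10^+1.93 + 10^+0.62)
   = 1 / (1 + 85.114 + 4.1687) = 1/90.282 = 0.01108
[CO3²⁻] = α₂ × DIC = 0.01108 × 2.61 = 0.0289 mmol/kg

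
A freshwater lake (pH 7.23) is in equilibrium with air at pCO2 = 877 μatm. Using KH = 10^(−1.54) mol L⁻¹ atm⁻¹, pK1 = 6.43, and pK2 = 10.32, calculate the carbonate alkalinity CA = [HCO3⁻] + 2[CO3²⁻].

[CO2*] = KH · pCO2 = 10^(−1.54) × 877×10^-6 = 2.529×10^-5 mol/L
α₀ = 1/(1 + K1/[H⁺] + K1K2/[H⁺]²) = 1/(1 + 10^+0.80 + 10^-2.29) = 0.1367
DIC = [CO2*]/α₀ = 2.529×10^-5 / 0.1367 = 0.1850 mmol/L
CA = (α₁ + 2α₂)·DIC = (0.8626 + 2×0.0007011) × 0.1850 = 0.160 mmol/L

CA = 0.160 mmol/L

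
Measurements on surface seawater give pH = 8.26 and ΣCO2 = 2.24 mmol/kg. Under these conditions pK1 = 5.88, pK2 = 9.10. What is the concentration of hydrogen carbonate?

[HCO3⁻] = 1.95 mmol/kg

α₁ = 1 / (1 + [H⁺]/K1 + K2/[H⁺]) = 1 / (1 + 10^-2.38 + 10^-0.84)
   = 1 / (1 + 0.0041687 + 0.14454) = 1/1.1487 = 0.8705
[HCO3⁻] = α₁ × DIC = 0.8705 × 2.24 = 1.95 mmol/kg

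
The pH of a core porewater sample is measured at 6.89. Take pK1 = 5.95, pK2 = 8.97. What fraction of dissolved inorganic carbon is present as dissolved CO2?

α₀ = 1 / (1 + K1/[H⁺] + K1K2/[H⁺]²) = 1 / (1 + 10^+0.94 + 10^-1.14)
   = 1 / (1 + 8.7096 + 0.072444) = 1/9.7821 = 0.1022

α₀ = 0.102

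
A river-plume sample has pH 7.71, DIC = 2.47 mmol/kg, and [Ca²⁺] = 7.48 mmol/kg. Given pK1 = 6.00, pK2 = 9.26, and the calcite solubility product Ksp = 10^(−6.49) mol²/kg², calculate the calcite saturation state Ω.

α₂ = 1 / (1 + [H⁺]/K2 + [H⁺]²/(K1K2)) = 1 / (1 + 10^+1.55 + 10^-0.16)
   = 1 / (1 + 35.481 + 0.69183) = 1/37.173 = 0.02690
[CO3²⁻] = α₂ × DIC = 0.02690 × 2.47 = 0.06645 mmol/kg
Ksp = 10^(−6.49) = 3.236×10^-7
Ω = [Ca²⁺][CO3²⁻]/Ksp = (7.48×10^-3)(6.645×10^-5) / 3.236×10^-7 = 1.54

Ω = 1.54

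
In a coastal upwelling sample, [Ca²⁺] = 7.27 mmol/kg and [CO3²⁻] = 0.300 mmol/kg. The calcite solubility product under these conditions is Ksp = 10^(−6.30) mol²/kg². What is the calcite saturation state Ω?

Ksp = 10^(−6.30) = 5.012×10^-7
Ω = [Ca²⁺][CO3²⁻]/Ksp = (7.27×10^-3)(0.300×10^-3) / 5.012×10^-7 = 4.35

Ω = 4.35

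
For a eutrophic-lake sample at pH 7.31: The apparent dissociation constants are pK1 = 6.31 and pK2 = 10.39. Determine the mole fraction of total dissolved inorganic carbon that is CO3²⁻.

α₂ = 1 / (1 + [H⁺]/K2 + [H⁺]²/(K1K2)) = 1 / (1 + 10^+3.08 + 10^+2.08)
   = 1 / (1 + 1202.3 + 120.23) = 1/1323.5 = 0.0007556

α₂ = 0.000756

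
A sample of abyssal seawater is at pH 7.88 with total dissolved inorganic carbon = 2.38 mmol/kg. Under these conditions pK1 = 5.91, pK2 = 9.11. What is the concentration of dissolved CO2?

[CO2*] = 0.0238 mmol/kg

α₀ = 1 / (1 + K1/[H⁺] + K1K2/[H⁺]²) = 1 / (1 + 10^+1.97 + 10^+0.74)
   = 1 / (1 + 93.325 + 5.4954) = 1/99.821 = 0.01002
[CO2*] = α₀ × DIC = 0.01002 × 2.38 = 0.0238 mmol/kg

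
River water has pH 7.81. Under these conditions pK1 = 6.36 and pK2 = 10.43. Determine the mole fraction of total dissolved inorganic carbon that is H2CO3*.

α₀ = 1 / (1 + K1/[H⁺] + K1K2/[H⁺]²) = 1 / (1 + 10^+1.45 + 10^-1.17)
   = 1 / (1 + 28.184 + 0.067608) = 1/29.251 = 0.03419

α₀ = 0.0342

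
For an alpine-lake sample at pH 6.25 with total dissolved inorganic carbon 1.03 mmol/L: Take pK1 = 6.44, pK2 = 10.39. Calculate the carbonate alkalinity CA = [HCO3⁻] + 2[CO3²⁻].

CA = [HCO3⁻] + 2[CO3²⁻] = (α₁ + 2α₂)·DIC
At pH 6.25: [H⁺]/K1 = 10^0.19 = 1.5488, K2/[H⁺] = 10^-4.14 = 7.2444×10^-5
α₁ = 1/(1 + 1.5488 + 7.2444×10^-5) = 1/2.5489 = 0.3923; α₂ = α₁·K2/[H⁺] = 2.842×10^-5
α₁ + 2α₂ = 0.3924
CA = 0.3924 × 1.03 = 0.404 mmol/L

CA = 0.404 mmol/L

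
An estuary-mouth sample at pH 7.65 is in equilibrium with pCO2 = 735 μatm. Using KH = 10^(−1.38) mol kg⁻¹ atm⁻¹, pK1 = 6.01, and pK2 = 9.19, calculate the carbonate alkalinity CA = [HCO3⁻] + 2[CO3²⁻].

CA = 1.41 mmol/kg

[CO2*] = KH · pCO2 = 10^(−1.38) × 735×10^-6 = 3.064×10^-5 mol/kg
α₀ = 1/(1 + K1/[H⁺] + K1K2/[H⁺]²) = 1/(1 + 10^+1.64 + 10^+0.10) = 0.02178
DIC = [CO2*]/α₀ = 3.064×10^-5 / 0.02178 = 1.407 mmol/kg
CA = (α₁ + 2α₂)·DIC = (0.9508 + 2×0.02742) × 1.407 = 1.41 mmol/kg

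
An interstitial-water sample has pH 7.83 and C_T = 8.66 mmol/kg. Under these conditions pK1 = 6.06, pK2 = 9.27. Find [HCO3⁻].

α₁ = 1 / (1 + [H⁺]/K1 + K2/[H⁺]) = 1 / (1 + 10^-1.77 + 10^-1.44)
   = 1 / (1 + 0.016982 + 0.036308) = 1/1.0533 = 0.9494
[HCO3⁻] = α₁ × DIC = 0.9494 × 8.66 = 8.22 mmol/kg

[HCO3⁻] = 8.22 mmol/kg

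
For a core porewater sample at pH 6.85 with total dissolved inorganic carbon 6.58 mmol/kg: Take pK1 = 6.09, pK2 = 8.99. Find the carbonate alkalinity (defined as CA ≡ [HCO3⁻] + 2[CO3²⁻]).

CA = 5.65 mmol/kg

CA = [HCO3⁻] + 2[CO3²⁻] = (α₁ + 2α₂)·DIC
At pH 6.85: [H⁺]/K1 = 10^-0.76 = 0.17378, K2/[H⁺] = 10^-2.14 = 0.0072444
α₁ = 1/(1 + 0.17378 + 0.0072444) = 1/1.1810 = 0.8467; α₂ = α₁·K2/[H⁺] = 0.006134
α₁ + 2α₂ = 0.8590
CA = 0.8590 × 6.58 = 5.65 mmol/kg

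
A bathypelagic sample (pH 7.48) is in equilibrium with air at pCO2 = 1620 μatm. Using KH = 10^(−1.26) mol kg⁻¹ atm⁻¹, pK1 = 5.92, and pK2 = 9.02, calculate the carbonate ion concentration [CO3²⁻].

[CO3²⁻] = 0.0932 mmol/kg

[CO2*] = KH · pCO2 = 10^(−1.26) × 1620×10^-6 = 8.903×10^-5 mol/kg
α₀ = 1/(1 + K1/[H⁺] + K1K2/[H⁺]²) = 1/(1 + 10^+1.56 + 10^+0.02) = 0.02607
DIC = [CO2*]/α₀ = 8.903×10^-5 / 0.02607 = 3.415 mmol/kg
[CO3²⁻] = α₂·DIC; α₂ = 0.02730, so [CO3²⁻] = 0.02730 × 3.415 = 0.0932 mmol/kg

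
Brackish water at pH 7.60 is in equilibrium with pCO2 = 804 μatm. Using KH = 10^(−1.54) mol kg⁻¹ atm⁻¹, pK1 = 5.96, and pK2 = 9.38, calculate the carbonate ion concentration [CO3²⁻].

[CO3²⁻] = 16.8 μmol/kg

[CO2*] = KH · pCO2 = 10^(−1.54) × 804×10^-6 = 2.319×10^-5 mol/kg
α₀ = 1/(1 + K1/[H⁺] + K1K2/[H⁺]²) = 1/(1 + 10^+1.64 + 10^-0.14) = 0.02204
DIC = [CO2*]/α₀ = 2.319×10^-5 / 0.02204 = 1.052 mmol/kg
[CO3²⁻] = α₂·DIC; α₂ = 0.01597, so [CO3²⁻] = 0.01597 × 1.052 = 0.0168 mmol/kg = 16.8 μmol/kg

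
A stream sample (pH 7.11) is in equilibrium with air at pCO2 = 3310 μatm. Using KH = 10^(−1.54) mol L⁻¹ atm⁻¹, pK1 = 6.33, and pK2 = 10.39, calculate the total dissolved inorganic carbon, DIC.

DIC = 0.671 mmol/L

[CO2*] = KH · pCO2 = 10^(−1.54) × 3310×10^-6 = 9.546×10^-5 mol/L
α₀ = 1/(1 + K1/[H⁺] + K1K2/[H⁺]²) = 1/(1 + 10^+0.78 + 10^-2.50) = 0.1423
DIC = [CO2*]/α₀ = 9.546×10^-5 / 0.1423 = 0.671 mmol/L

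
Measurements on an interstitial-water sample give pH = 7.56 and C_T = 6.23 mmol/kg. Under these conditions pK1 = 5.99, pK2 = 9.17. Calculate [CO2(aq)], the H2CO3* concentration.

α₀ = 1 / (1 + K1/[H⁺] + K1K2/[H⁺]²) = 1 / (1 + 10^+1.57 + 10^-0.04)
   = 1 / (1 + 37.154 + 0.91201) = 1/39.066 = 0.02560
[CO2*] = α₀ × DIC = 0.02560 × 6.23 = 0.159 mmol/kg

[CO2*] = 0.159 mmol/kg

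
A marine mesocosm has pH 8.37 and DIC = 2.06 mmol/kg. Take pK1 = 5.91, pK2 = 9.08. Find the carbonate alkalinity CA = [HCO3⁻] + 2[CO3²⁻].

CA = [HCO3⁻] + 2[CO3²⁻] = (α₁ + 2α₂)·DIC
At pH 8.37: [H⁺]/K1 = 10^-2.46 = 0.0034674, K2/[H⁺] = 10^-0.71 = 0.19498
α₁ = 1/(1 + 0.0034674 + 0.19498) = 1/1.1985 = 0.8344; α₂ = α₁·K2/[H⁺] = 0.1627
α₁ + 2α₂ = 1.1598
CA = 1.1598 × 2.06 = 2.39 mmol/kg

CA = 2.39 mmol/kg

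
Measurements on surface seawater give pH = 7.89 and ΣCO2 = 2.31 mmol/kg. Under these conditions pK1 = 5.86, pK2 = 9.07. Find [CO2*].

[CO2*] = 0.0200 mmol/kg

α₀ = 1 / (1 + K1/[H⁺] + K1K2/[H⁺]²) = 1 / (1 + 10^+2.03 + 10^+0.85)
   = 1 / (1 + 107.15 + 7.0795) = 1/115.23 = 0.008678
[CO2*] = α₀ × DIC = 0.008678 × 2.31 = 0.0200 mmol/kg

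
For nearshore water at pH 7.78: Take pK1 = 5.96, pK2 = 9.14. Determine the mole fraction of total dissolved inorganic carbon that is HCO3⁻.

α₁ = 0.944

α₁ = 1 / (1 + [H⁺]/K1 + K2/[H⁺]) = 1 / (1 + 10^-1.82 + 10^-1.36)
   = 1 / (1 + 0.015136 + 0.043652) = 1/1.0588 = 0.9445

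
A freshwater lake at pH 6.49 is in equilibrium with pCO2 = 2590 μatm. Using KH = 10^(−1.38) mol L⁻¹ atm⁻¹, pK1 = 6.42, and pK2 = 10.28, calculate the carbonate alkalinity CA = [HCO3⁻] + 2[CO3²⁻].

[CO2*] = KH · pCO2 = 10^(−1.38) × 2590×10^-6 = 1.080×10^-4 mol/L
α₀ = 1/(1 + K1/[H⁺] + K1K2/[H⁺]²) = 1/(1 + 10^+0.07 + 10^-3.72) = 0.4598
DIC = [CO2*]/α₀ = 1.080×10^-4 / 0.4598 = 0.2348 mmol/L
CA = (α₁ + 2α₂)·DIC = (0.5402 + 2×8.760×10^-5) × 0.2348 = 0.127 mmol/L

CA = 0.127 mmol/L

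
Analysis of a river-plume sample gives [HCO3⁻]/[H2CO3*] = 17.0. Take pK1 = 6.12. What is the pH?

From K1 = [H⁺][HCO3⁻]/[H2CO3*]:  pH = pK1 + log₁₀([HCO3⁻]/[H2CO3*])
log₁₀(17.0) = +1.230
pH = 6.12 + (+1.230) = 7.35

pH = 7.35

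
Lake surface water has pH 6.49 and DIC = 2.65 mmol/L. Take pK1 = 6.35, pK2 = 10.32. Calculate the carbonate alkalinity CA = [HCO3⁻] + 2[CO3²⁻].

CA = 1.54 mmol/L

CA = [HCO3⁻] + 2[CO3²⁻] = (α₁ + 2α₂)·DIC
At pH 6.49: [H⁺]/K1 = 10^-0.14 = 0.72444, K2/[H⁺] = 10^-3.83 = 0.00014791
α₁ = 1/(1 + 0.72444 + 0.00014791) = 1/1.7246 = 0.5799; α₂ = α₁·K2/[H⁺] = 8.577×10^-5
α₁ + 2α₂ = 0.5800
CA = 0.5800 × 2.65 = 1.54 mmol/L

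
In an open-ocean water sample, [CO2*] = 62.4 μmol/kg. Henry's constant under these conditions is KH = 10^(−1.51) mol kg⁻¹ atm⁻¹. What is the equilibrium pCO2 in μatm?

KH = 10^(−1.51) = 3.090×10^-2 mol kg⁻¹ atm⁻¹
pCO2 = [CO2*]/KH = 62.4×10^-6 / 3.090×10^-2 = 2.02×10^-3 atm = 2020 μatm

pCO2 = 2020 μatm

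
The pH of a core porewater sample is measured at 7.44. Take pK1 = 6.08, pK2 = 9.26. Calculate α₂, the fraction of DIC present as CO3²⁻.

α₂ = 1 / (1 + [H⁺]/K2 + [H⁺]²/(K1K2)) = 1 / (1 + 10^+1.82 + 10^+0.46)
   = 1 / (1 + 66.069 + 2.8840) = 1/69.953 = 0.01430

α₂ = 0.0143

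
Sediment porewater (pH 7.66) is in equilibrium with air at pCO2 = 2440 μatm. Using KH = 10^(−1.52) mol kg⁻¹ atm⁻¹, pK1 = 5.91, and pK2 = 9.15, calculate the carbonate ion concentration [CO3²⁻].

[CO3²⁻] = 0.134 mmol/kg

[CO2*] = KH · pCO2 = 10^(−1.52) × 2440×10^-6 = 7.369×10^-5 mol/kg
α₀ = 1/(1 + K1/[H⁺] + K1K2/[H⁺]²) = 1/(1 + 10^+1.75 + 10^+0.26) = 0.01693
DIC = [CO2*]/α₀ = 7.369×10^-5 / 0.01693 = 4.351 mmol/kg
[CO3²⁻] = α₂·DIC; α₂ = 0.03081, so [CO3²⁻] = 0.03081 × 4.351 = 0.134 mmol/kg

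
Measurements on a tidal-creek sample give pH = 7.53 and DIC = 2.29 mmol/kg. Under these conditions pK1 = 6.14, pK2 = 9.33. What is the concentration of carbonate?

α₂ = 1 / (1 + [H⁺]/K2 + [H⁺]²/(K1K2)) = 1 / (1 + 10^+1.80 + 10^+0.41)
   = 1 / (1 + 63.096 + 2.5704) = 1/66.666 = 0.01500
[CO3²⁻] = α₂ × DIC = 0.01500 × 2.29 = 0.0344 mmol/kg

[CO3²⁻] = 0.0344 mmol/kg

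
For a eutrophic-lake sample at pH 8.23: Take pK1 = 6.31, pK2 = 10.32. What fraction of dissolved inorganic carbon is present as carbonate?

α₂ = 1 / (1 + [H⁺]/K2 + [H⁺]²/(K1K2)) = 1 / (1 + 10^+2.09 + 10^+0.17)
   = 1 / (1 + 123.03 + 1.4791) = 1/125.51 = 0.007968

α₂ = 0.00797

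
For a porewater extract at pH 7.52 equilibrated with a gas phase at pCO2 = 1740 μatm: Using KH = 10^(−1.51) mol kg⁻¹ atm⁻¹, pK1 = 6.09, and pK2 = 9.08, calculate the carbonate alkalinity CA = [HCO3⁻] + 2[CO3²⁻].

[CO2*] = KH · pCO2 = 10^(−1.51) × 1740×10^-6 = 5.377×10^-5 mol/kg
α₀ = 1/(1 + K1/[H⁺] + K1K2/[H⁺]²) = 1/(1 + 10^+1.43 + 10^-0.13) = 0.03490
DIC = [CO2*]/α₀ = 5.377×10^-5 / 0.03490 = 1.541 mmol/kg
CA = (α₁ + 2α₂)·DIC = (0.9392 + 2×0.02587) × 1.541 = 1.53 mmol/kg

CA = 1.53 mmol/kg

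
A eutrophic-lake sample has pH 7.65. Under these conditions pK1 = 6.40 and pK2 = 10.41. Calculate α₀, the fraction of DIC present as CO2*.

α₀ = 0.0532

α₀ = 1 / (1 + K1/[H⁺] + K1K2/[H⁺]²) = 1 / (1 + 10^+1.25 + 10^-1.51)
   = 1 / (1 + 17.783 + 0.030903) = 1/18.814 = 0.05315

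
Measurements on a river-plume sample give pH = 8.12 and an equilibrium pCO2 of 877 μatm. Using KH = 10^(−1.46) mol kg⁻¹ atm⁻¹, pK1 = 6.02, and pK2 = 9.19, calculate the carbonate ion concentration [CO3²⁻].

[CO3²⁻] = 0.326 mmol/kg

[CO2*] = KH · pCO2 = 10^(−1.46) × 877×10^-6 = 3.041×10^-5 mol/kg
α₀ = 1/(1 + K1/[H⁺] + K1K2/[H⁺]²) = 1/(1 + 10^+2.10 + 10^+1.03) = 0.007267
DIC = [CO2*]/α₀ = 3.041×10^-5 / 0.007267 = 4.184 mmol/kg
[CO3²⁻] = α₂·DIC; α₂ = 0.07787, so [CO3²⁻] = 0.07787 × 4.184 = 0.326 mmol/kg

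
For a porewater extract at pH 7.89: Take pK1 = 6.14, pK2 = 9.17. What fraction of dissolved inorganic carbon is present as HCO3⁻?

α₁ = 0.934

α₁ = 1 / (1 + [H⁺]/K1 + K2/[H⁺]) = 1 / (1 + 10^-1.75 + 10^-1.28)
   = 1 / (1 + 0.017783 + 0.052481) = 1/1.0703 = 0.9343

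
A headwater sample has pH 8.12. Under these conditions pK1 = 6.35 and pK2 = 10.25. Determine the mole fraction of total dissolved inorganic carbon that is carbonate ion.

α₂ = 1 / (1 + [H⁺]/K2 + [H⁺]²/(K1K2)) = 1 / (1 + 10^+2.13 + 10^+0.36)
   = 1 / (1 + 134.90 + 2.2909) = 1/138.19 = 0.007237

α₂ = 0.00724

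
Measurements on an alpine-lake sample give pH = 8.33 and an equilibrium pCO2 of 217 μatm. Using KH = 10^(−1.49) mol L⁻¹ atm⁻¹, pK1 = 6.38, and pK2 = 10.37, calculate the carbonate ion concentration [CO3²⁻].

[CO3²⁻] = 5.71 μmol/L

[CO2*] = KH · pCO2 = 10^(−1.49) × 217×10^-6 = 7.022×10^-6 mol/L
α₀ = 1/(1 + K1/[H⁺] + K1K2/[H⁺]²) = 1/(1 + 10^+1.95 + 10^-0.09) = 0.01100
DIC = [CO2*]/α₀ = 7.022×10^-6 / 0.01100 = 0.6386 mmol/L
[CO3²⁻] = α₂·DIC; α₂ = 0.008938, so [CO3²⁻] = 0.008938 × 0.6386 = 0.00571 mmol/L = 5.71 μmol/L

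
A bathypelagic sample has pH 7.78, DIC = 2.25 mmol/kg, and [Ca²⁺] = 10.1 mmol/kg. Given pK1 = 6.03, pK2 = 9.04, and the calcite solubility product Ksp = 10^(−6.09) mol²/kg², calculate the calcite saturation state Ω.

α₂ = 1 / (1 + [H⁺]/K2 + [H⁺]²/(K1K2)) = 1 / (1 + 10^+1.26 + 10^-0.49)
   = 1 / (1 + 18.197 + 0.32359) = 1/19.521 = 0.05123
[CO3²⁻] = α₂ × DIC = 0.05123 × 2.25 = 0.1153 mmol/kg
Ksp = 10^(−6.09) = 8.128×10^-7
Ω = [Ca²⁺][CO3²⁻]/Ksp = (10.1×10^-3)(1.153×10^-4) / 8.128×10^-7 = 1.43

Ω = 1.43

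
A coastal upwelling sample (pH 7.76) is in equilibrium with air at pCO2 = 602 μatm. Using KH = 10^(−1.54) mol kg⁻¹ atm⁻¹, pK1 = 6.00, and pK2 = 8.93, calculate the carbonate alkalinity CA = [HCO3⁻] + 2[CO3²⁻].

CA = 1.13 mmol/kg

[CO2*] = KH · pCO2 = 10^(−1.54) × 602×10^-6 = 1.736×10^-5 mol/kg
α₀ = 1/(1 + K1/[H⁺] + K1K2/[H⁺]²) = 1/(1 + 10^+1.76 + 10^+0.59) = 0.01602
DIC = [CO2*]/α₀ = 1.736×10^-5 / 0.01602 = 1.084 mmol/kg
CA = (α₁ + 2α₂)·DIC = (0.9217 + 2×0.06231) × 1.084 = 1.13 mmol/kg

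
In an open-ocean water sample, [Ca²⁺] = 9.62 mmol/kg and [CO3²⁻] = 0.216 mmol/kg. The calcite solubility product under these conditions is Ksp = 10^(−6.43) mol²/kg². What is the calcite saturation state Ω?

Ω = 5.59

Ksp = 10^(−6.43) = 3.715×10^-7
Ω = [Ca²⁺][CO3²⁻]/Ksp = (9.62×10^-3)(0.216×10^-3) / 3.715×10^-7 = 5.59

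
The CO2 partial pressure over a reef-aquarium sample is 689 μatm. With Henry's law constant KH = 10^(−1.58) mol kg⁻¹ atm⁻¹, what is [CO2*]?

KH = 10^(−1.58) = 2.630×10^-2 mol kg⁻¹ atm⁻¹
[CO2*] = KH · pCO2 = 2.630×10^-2 × 689×10^-6 atm = 1.81×10^-5 mol/kg

[CO2*] = 18.1 μmol/kg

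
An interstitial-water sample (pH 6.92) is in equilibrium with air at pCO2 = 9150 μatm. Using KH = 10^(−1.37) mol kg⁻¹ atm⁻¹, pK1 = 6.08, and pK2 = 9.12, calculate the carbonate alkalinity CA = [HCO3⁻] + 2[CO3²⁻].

[CO2*] = KH · pCO2 = 10^(−1.37) × 9150×10^-6 = 3.903×10^-4 mol/kg
α₀ = 1/(1 + K1/[H⁺] + K1K2/[H⁺]²) = 1/(1 + 10^+0.84 + 10^-1.36) = 0.1256
DIC = [CO2*]/α₀ = 3.903×10^-4 / 0.1256 = 3.108 mmol/kg
CA = (α₁ + 2α₂)·DIC = (0.8689 + 2×0.005483) × 3.108 = 2.73 mmol/kg

CA = 2.73 mmol/kg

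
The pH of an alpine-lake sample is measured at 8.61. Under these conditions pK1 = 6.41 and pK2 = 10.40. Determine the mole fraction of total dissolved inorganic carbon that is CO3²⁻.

α₂ = 0.0159

α₂ = 1 / (1 + [H⁺]/K2 + [H⁺]²/(K1K2)) = 1 / (1 + 10^+1.79 + 10^-0.41)
   = 1 / (1 + 61.660 + 0.38905) = 1/63.049 = 0.01586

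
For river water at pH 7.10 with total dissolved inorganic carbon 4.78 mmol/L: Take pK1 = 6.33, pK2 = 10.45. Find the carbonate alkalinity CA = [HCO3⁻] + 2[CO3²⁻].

CA = [HCO3⁻] + 2[CO3²⁻] = (α₁ + 2α₂)·DIC
At pH 7.10: [H⁺]/K1 = 10^-0.77 = 0.16982, K2/[H⁺] = 10^-3.35 = 0.00044668
α₁ = 1/(1 + 0.16982 + 0.00044668) = 1/1.1703 = 0.8545; α₂ = α₁·K2/[H⁺] = 0.0003817
α₁ + 2α₂ = 0.8553
CA = 0.8553 × 4.78 = 4.09 mmol/L

CA = 4.09 mmol/L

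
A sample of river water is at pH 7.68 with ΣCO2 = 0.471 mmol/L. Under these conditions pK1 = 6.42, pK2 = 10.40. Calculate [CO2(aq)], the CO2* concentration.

α₀ = 1 / (1 + K1/[H⁺] + K1K2/[H⁺]²) = 1 / (1 + 10^+1.26 + 10^-1.46)
   = 1 / (1 + 18.197 + 0.034674) = 1/19.232 = 0.05200
[CO2*] = α₀ × DIC = 0.05200 × 0.471 = 0.0245 mmol/L

[CO2*] = 0.0245 mmol/L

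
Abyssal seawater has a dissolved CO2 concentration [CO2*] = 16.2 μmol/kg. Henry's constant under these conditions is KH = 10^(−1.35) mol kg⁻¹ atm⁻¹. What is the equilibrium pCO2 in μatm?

pCO2 = 363 μatm

KH = 10^(−1.35) = 4.467×10^-2 mol kg⁻¹ atm⁻¹
pCO2 = [CO2*]/KH = 16.2×10^-6 / 4.467×10^-2 = 3.63×10^-4 atm = 363 μatm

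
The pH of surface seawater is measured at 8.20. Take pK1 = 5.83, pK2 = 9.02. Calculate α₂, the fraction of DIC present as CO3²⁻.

α₂ = 0.131

α₂ = 1 / (1 + [H⁺]/K2 + [H⁺]²/(K1K2)) = 1 / (1 + 10^+0.82 + 10^-1.55)
   = 1 / (1 + 6.6069 + 0.028184) = 1/7.6351 = 0.1310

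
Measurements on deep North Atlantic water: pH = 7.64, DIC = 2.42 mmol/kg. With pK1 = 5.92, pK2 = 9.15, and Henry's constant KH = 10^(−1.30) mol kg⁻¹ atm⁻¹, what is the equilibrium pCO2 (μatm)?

pCO2 = 876 μatm

α₀ = 1 / (1 + K1/[H⁺] + K1K2/[H⁺]²) = 1 / (1 + 10^+1.72 + 10^+0.21)
   = 1 / (1 + 52.481 + 1.6218) = 1/55.103 = 0.01815
[CO2*] = α₀ × DIC = 0.01815 × 2.42 = 0.04392 mmol/kg
pCO2 = [CO2*]/KH = 4.392×10^-5 / 5.012×10^-2 = 876 μatm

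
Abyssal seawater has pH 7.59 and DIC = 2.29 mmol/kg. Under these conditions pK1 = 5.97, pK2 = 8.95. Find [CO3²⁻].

α₂ = 1 / (1 + [H⁺]/K2 + [H⁺]²/(K1K2)) = 1 / (1 + 10^+1.36 + 10^-0.26)
   = 1 / (1 + 22.909 + 0.54954) = 1/24.458 = 0.04089
[CO3²⁻] = α₂ × DIC = 0.04089 × 2.29 = 0.0936 mmol/kg

[CO3²⁻] = 0.0936 mmol/kg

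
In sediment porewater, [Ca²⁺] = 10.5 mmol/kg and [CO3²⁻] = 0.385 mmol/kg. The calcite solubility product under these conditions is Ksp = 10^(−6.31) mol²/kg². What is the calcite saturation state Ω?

Ksp = 10^(−6.31) = 4.898×10^-7
Ω = [Ca²⁺][CO3²⁻]/Ksp = (10.5×10^-3)(0.385×10^-3) / 4.898×10^-7 = 8.25

Ω = 8.25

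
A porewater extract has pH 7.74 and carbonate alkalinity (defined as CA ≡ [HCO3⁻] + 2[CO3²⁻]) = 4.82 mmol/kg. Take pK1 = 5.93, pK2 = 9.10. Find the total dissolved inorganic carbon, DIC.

DIC = 4.70 mmol/kg

CA = [HCO3⁻] + 2[CO3²⁻] = (α₁ + 2α₂)·DIC
At pH 7.74: [H⁺]/K1 = 10^-1.81 = 0.015488, K2/[H⁺] = 10^-1.36 = 0.043652
α₁ = 1/(1 + 0.015488 + 0.043652) = 1/1.0591 = 0.9442; α₂ = α₁·K2/[H⁺] = 0.04121
α₁ + 2α₂ = 1.0266
DIC = CA / (α₁ + 2α₂) = 4.82 / 1.0266 = 4.70 mmol/kg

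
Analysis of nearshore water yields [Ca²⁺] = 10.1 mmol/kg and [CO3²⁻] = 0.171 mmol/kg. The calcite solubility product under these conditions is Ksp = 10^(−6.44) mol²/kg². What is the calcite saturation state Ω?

Ksp = 10^(−6.44) = 3.631×10^-7
Ω = [Ca²⁺][CO3²⁻]/Ksp = (10.1×10^-3)(0.171×10^-3) / 3.631×10^-7 = 4.76

Ω = 4.76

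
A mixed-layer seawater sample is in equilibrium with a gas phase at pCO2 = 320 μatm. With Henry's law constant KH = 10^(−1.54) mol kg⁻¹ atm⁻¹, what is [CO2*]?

KH = 10^(−1.54) = 2.884×10^-2 mol kg⁻¹ atm⁻¹
[CO2*] = KH · pCO2 = 2.884×10^-2 × 320×10^-6 atm = 9.23×10^-6 mol/kg

[CO2*] = 9.23 μmol/kg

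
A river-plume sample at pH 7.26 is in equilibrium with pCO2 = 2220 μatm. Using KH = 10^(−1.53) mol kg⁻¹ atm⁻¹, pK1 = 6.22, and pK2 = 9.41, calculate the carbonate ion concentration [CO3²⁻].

[CO3²⁻] = 5.09 μmol/kg

[CO2*] = KH · pCO2 = 10^(−1.53) × 2220×10^-6 = 6.552×10^-5 mol/kg
α₀ = 1/(1 + K1/[H⁺] + K1K2/[H⁺]²) = 1/(1 + 10^+1.04 + 10^-1.11) = 0.08304
DIC = [CO2*]/α₀ = 6.552×10^-5 / 0.08304 = 0.7890 mmol/kg
[CO3²⁻] = α₂·DIC; α₂ = 0.006446, so [CO3²⁻] = 0.006446 × 0.7890 = 0.00509 mmol/kg = 5.09 μmol/kg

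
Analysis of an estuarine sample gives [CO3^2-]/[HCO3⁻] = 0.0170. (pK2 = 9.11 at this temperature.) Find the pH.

pH = 7.34

From K2 = [H⁺][CO3^2-]/[HCO3⁻]:  pH = pK2 + log₁₀([CO3^2-]/[HCO3⁻])
log₁₀(0.0170) = -1.770
pH = 9.11 + (-1.770) = 7.34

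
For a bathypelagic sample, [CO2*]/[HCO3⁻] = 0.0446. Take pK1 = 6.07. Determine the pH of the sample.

pH = 7.42

From K1 = [H⁺][HCO3⁻]/[CO2*]:  pH = pK1 − log₁₀([CO2*]/[HCO3⁻])
log₁₀(0.0446) = -1.351
pH = 6.07 − (-1.351) = 7.42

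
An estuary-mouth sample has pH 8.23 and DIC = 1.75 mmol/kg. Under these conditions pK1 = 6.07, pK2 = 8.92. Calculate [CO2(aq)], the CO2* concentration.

[CO2*] = 10.0 μmol/kg

α₀ = 1 / (1 + K1/[H⁺] + K1K2/[H⁺]²) = 1 / (1 + 10^+2.16 + 10^+1.47)
   = 1 / (1 + 144.54 + 29.512) = 1/175.06 = 0.005712
[CO2*] = α₀ × DIC = 0.005712 × 1.75 = 0.0100 mmol/kg = 10.0 μmol/kg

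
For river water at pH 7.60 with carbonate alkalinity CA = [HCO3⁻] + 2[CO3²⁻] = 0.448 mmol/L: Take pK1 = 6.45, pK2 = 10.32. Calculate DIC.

CA = [HCO3⁻] + 2[CO3²⁻] = (α₁ + 2α₂)·DIC
At pH 7.60: [H⁺]/K1 = 10^-1.15 = 0.070795, K2/[H⁺] = 10^-2.72 = 0.0019055
α₁ = 1/(1 + 0.070795 + 0.0019055) = 1/1.0727 = 0.9322; α₂ = α₁·K2/[H⁺] = 0.001776
α₁ + 2α₂ = 0.9358
DIC = CA / (α₁ + 2α₂) = 0.448 / 0.9358 = 0.479 mmol/L

DIC = 0.479 mmol/L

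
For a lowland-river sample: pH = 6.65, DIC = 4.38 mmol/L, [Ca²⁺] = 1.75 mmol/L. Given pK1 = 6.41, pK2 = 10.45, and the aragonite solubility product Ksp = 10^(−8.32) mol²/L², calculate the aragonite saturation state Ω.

Ω = 0.161

α₂ = 1 / (1 + [H⁺]/K2 + [H⁺]²/(K1K2)) = 1 / (1 + 10^+3.80 + 10^+3.56)
   = 1 / (1 + 6309.6 + 3630.8) = 1/9941.4 = 0.0001006
[CO3²⁻] = α₂ × DIC = 0.0001006 × 4.38 = 0.0004406 mmol/L = 0.4406 μmol/L
Ksp = 10^(−8.32) = 4.786×10^-9
Ω = [Ca²⁺][CO3²⁻]/Ksp = (1.75×10^-3)(4.406×10^-7) / 4.786×10^-9 = 0.161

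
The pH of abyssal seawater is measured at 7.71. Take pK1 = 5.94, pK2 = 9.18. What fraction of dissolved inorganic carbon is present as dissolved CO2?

α₀ = 1 / (1 + K1/[H⁺] + K1K2/[H⁺]²) = 1 / (1 + 10^+1.77 + 10^+0.30)
   = 1 / (1 + 58.884 + 1.9953) = 1/61.880 = 0.01616

α₀ = 0.0162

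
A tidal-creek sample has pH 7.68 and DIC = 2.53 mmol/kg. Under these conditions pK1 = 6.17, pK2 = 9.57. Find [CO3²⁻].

[CO3²⁻] = 0.0312 mmol/kg

α₂ = 1 / (1 + [H⁺]/K2 + [H⁺]²/(K1K2)) = 1 / (1 + 10^+1.89 + 10^+0.38)
   = 1 / (1 + 77.625 + 2.3988) = 1/81.024 = 0.01234
[CO3²⁻] = α₂ × DIC = 0.01234 × 2.53 = 0.0312 mmol/kg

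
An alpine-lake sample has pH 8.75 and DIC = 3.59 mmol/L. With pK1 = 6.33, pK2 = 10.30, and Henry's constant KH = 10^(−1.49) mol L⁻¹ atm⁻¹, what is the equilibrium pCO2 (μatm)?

α₀ = 1 / (1 + K1/[H⁺] + K1K2/[H⁺]²) = 1 / (1 + 10^+2.42 + 10^+0.87)
   = 1 / (1 + 263.03 + 7.4131) = 1/271.44 = 0.003684
[CO2*] = α₀ × DIC = 0.003684 × 3.59 = 0.01323 mmol/L = 13.23 μmol/L
pCO2 = [CO2*]/KH = 1.323×10^-5 / 3.236×10^-2 = 409 μatm

pCO2 = 409 μatm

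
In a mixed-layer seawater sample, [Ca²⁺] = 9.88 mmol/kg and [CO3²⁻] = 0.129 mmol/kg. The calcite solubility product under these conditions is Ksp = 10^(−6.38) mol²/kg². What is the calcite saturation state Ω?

Ksp = 10^(−6.38) = 4.169×10^-7
Ω = [Ca²⁺][CO3²⁻]/Ksp = (9.88×10^-3)(0.129×10^-3) / 4.169×10^-7 = 3.06

Ω = 3.06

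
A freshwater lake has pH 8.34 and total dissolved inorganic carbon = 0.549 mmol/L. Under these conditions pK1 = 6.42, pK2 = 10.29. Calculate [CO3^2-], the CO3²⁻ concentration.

[CO3²⁻] = 6.02 μmol/L

α₂ = 1 / (1 + [H⁺]/K2 + [H⁺]²/(K1K2)) = 1 / (1 + 10^+1.95 + 10^+0.03)
   = 1 / (1 + 89.125 + 1.0715) = 1/91.197 = 0.01097
[CO3²⁻] = α₂ × DIC = 0.01097 × 0.549 = 0.00602 mmol/L = 6.02 μmol/L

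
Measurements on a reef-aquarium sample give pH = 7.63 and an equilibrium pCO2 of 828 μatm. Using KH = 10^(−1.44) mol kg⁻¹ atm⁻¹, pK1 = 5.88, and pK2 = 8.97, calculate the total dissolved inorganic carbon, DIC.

[CO2*] = KH · pCO2 = 10^(−1.44) × 828×10^-6 = 3.006×10^-5 mol/kg
α₀ = 1/(1 + K1/[H⁺] + K1K2/[H⁺]²) = 1/(1 + 10^+1.75 + 10^+0.41) = 0.01672
DIC = [CO2*]/α₀ = 3.006×10^-5 / 0.01672 = 1.80 mmol/kg

DIC = 1.80 mmol/kg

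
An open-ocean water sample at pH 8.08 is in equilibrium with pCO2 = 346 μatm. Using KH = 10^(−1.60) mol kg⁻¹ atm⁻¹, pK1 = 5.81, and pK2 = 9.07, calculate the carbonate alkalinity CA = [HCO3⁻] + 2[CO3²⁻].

[CO2*] = KH · pCO2 = 10^(−1.60) × 346×10^-6 = 8.691×10^-6 mol/kg
α₀ = 1/(1 + K1/[H⁺] + K1K2/[H⁺]²) = 1/(1 + 10^+2.27 + 10^+1.28) = 0.004848
DIC = [CO2*]/α₀ = 8.691×10^-6 / 0.004848 = 1.793 mmol/kg
CA = (α₁ + 2α₂)·DIC = (0.9028 + 2×0.09238) × 1.793 = 1.95 mmol/kg

CA = 1.95 mmol/kg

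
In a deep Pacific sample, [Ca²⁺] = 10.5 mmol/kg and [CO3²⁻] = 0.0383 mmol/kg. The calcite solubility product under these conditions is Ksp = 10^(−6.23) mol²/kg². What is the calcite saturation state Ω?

Ksp = 10^(−6.23) = 5.888×10^-7
Ω = [Ca²⁺][CO3²⁻]/Ksp = (10.5×10^-3)(0.0383×10^-3) / 5.888×10^-7 = 0.683

Ω = 0.683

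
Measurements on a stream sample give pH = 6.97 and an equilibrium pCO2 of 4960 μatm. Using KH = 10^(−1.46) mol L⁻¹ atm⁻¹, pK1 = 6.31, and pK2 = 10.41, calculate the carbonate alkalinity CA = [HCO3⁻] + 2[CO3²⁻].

CA = 0.787 mmol/L

[CO2*] = KH · pCO2 = 10^(−1.46) × 4960×10^-6 = 1.720×10^-4 mol/L
α₀ = 1/(1 + K1/[H⁺] + K1K2/[H⁺]²) = 1/(1 + 10^+0.66 + 10^-2.78) = 0.1795
DIC = [CO2*]/α₀ = 1.720×10^-4 / 0.1795 = 0.9584 mmol/L
CA = (α₁ + 2α₂)·DIC = (0.8203 + 2×0.0002978) × 0.9584 = 0.787 mmol/L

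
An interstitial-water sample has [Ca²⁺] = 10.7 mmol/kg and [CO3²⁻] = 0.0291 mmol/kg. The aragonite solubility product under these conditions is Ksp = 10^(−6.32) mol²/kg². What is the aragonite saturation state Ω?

Ksp = 10^(−6.32) = 4.786×10^-7
Ω = [Ca²⁺][CO3²⁻]/Ksp = (10.7×10^-3)(0.0291×10^-3) / 4.786×10^-7 = 0.651

Ω = 0.651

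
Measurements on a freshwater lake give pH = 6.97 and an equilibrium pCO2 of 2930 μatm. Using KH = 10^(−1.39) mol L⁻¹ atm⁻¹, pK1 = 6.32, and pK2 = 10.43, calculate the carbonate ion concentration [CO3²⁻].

[CO3²⁻] = 0.185 μmol/L

[CO2*] = KH · pCO2 = 10^(−1.39) × 2930×10^-6 = 1.194×10^-4 mol/L
α₀ = 1/(1 + K1/[H⁺] + K1K2/[H⁺]²) = 1/(1 + 10^+0.65 + 10^-2.81) = 0.1829
DIC = [CO2*]/α₀ = 1.194×10^-4 / 0.1829 = 0.6527 mmol/L
[CO3²⁻] = α₂·DIC; α₂ = 0.0002832, so [CO3²⁻] = 0.0002832 × 0.6527 = 0.000185 mmol/L = 0.185 μmol/L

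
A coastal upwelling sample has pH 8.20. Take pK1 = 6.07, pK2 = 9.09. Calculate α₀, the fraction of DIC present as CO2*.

α₀ = 0.00652

α₀ = 1 / (1 + K1/[H⁺] + K1K2/[H⁺]²) = 1 / (1 + 10^+2.13 + 10^+1.24)
   = 1 / (1 + 134.90 + 17.378) = 1/153.27 = 0.006524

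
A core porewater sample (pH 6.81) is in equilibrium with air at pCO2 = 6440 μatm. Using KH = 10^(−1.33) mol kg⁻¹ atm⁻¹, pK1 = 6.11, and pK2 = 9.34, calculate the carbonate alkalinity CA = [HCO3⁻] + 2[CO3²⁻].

[CO2*] = KH · pCO2 = 10^(−1.33) × 6440×10^-6 = 3.012×10^-4 mol/kg
α₀ = 1/(1 + K1/[H⁺] + K1K2/[H⁺]²) = 1/(1 + 10^+0.70 + 10^-1.83) = 0.1659
DIC = [CO2*]/α₀ = 3.012×10^-4 / 0.1659 = 1.815 mmol/kg
CA = (α₁ + 2α₂)·DIC = (0.8316 + 2×0.002454) × 1.815 = 1.52 mmol/kg

CA = 1.52 mmol/kg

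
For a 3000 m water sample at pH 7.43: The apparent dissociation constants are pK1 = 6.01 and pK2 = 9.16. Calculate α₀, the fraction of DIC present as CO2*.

α₀ = 1 / (1 + K1/[H⁺] + K1K2/[H⁺]²) = 1 / (1 + 10^+1.42 + 10^-0.31)
   = 1 / (1 + 26.303 + 0.48978) = 1/27.792 = 0.03598

α₀ = 0.0360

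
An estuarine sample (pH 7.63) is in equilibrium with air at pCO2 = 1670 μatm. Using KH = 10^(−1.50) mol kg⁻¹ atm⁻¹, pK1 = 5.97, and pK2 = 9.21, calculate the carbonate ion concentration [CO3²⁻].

[CO2*] = KH · pCO2 = 10^(−1.50) × 1670×10^-6 = 5.281×10^-5 mol/kg
α₀ = 1/(1 + K1/[H⁺] + K1K2/[H⁺]²) = 1/(1 + 10^+1.66 + 10^+0.08) = 0.02087
DIC = [CO2*]/α₀ = 5.281×10^-5 / 0.02087 = 2.530 mmol/kg
[CO3²⁻] = α₂·DIC; α₂ = 0.02509, so [CO3²⁻] = 0.02509 × 2.530 = 0.0635 mmol/kg

[CO3²⁻] = 0.0635 mmol/kg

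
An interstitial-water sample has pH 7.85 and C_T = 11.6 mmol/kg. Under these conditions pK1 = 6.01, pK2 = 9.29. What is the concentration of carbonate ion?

[CO3²⁻] = 0.401 mmol/kg

α₂ = 1 / (1 + [H⁺]/K2 + [H⁺]²/(K1K2)) = 1 / (1 + 10^+1.44 + 10^-0.40)
   = 1 / (1 + 27.542 + 0.39811) = 1/28.940 = 0.03455
[CO3²⁻] = α₂ × DIC = 0.03455 × 11.6 = 0.401 mmol/kg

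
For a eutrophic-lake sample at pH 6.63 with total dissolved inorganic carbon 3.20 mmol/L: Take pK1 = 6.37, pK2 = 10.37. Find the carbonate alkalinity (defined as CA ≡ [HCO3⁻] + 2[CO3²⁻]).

CA = 2.07 mmol/L

CA = [HCO3⁻] + 2[CO3²⁻] = (α₁ + 2α₂)·DIC
At pH 6.63: [H⁺]/K1 = 10^-0.26 = 0.54954, K2/[H⁺] = 10^-3.74 = 0.00018197
α₁ = 1/(1 + 0.54954 + 0.00018197) = 1/1.5497 = 0.6453; α₂ = α₁·K2/[H⁺] = 0.0001174
α₁ + 2α₂ = 0.6455
CA = 0.6455 × 3.20 = 2.07 mmol/L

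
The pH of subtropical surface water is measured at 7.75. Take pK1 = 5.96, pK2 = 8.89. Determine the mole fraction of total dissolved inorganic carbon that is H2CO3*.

α₀ = 0.0149

α₀ = 1 / (1 + K1/[H⁺] + K1K2/[H⁺]²) = 1 / (1 + 10^+1.79 + 10^+0.65)
   = 1 / (1 + 61.660 + 4.4668) = 1/67.126 = 0.01490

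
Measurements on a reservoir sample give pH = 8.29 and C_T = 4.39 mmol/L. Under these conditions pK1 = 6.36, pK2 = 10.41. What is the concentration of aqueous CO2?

[CO2*] = 0.0506 mmol/L

α₀ = 1 / (1 + K1/[H⁺] + K1K2/[H⁺]²) = 1 / (1 + 10^+1.93 + 10^-0.19)
   = 1 / (1 + 85.114 + 0.64565) = 1/86.759 = 0.01153
[CO2*] = α₀ × DIC = 0.01153 × 4.39 = 0.0506 mmol/L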